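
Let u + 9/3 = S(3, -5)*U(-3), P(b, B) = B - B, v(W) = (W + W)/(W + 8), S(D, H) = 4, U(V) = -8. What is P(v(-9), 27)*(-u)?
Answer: 0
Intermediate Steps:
v(W) = 2*W/(8 + W) (v(W) = (2*W)/(8 + W) = 2*W/(8 + W))
P(b, B) = 0
u = -35 (u = -3 + 4*(-8) = -3 - 32 = -35)
P(v(-9), 27)*(-u) = 0*(-1*(-35)) = 0*35 = 0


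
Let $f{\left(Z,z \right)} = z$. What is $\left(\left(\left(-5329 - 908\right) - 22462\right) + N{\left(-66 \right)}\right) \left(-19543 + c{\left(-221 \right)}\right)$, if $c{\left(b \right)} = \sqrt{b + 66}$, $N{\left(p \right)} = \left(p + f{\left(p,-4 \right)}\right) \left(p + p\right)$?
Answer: $380287237 - 19459 i \sqrt{155} \approx 3.8029 \cdot 10^{8} - 2.4226 \cdot 10^{5} i$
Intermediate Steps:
$N{\left(p \right)} = 2 p \left(-4 + p\right)$ ($N{\left(p \right)} = \left(p - 4\right) \left(p + p\right) = \left(-4 + p\right) 2 p = 2 p \left(-4 + p\right)$)
$c{\left(b \right)} = \sqrt{66 + b}$
$\left(\left(\left(-5329 - 908\right) - 22462\right) + N{\left(-66 \right)}\right) \left(-19543 + c{\left(-221 \right)}\right) = \left(\left(\left(-5329 - 908\right) - 22462\right) + 2 \left(-66\right) \left(-4 - 66\right)\right) \left(-19543 + \sqrt{66 - 221}\right) = \left(\left(-6237 - 22462\right) + 2 \left(-66\right) \left(-70\right)\right) \left(-19543 + \sqrt{-155}\right) = \left(-28699 + 9240\right) \left(-19543 + i \sqrt{155}\right) = - 19459 \left(-19543 + i \sqrt{155}\right) = 380287237 - 19459 i \sqrt{155}$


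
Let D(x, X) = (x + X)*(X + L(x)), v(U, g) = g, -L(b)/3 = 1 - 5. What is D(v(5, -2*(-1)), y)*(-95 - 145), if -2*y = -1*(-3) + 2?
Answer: 1140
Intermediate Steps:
y = -5/2 (y = -(-1*(-3) + 2)/2 = -(3 + 2)/2 = -½*5 = -5/2 ≈ -2.5000)
L(b) = 12 (L(b) = -3*(1 - 5) = -3*(-4) = 12)
D(x, X) = (12 + X)*(X + x) (D(x, X) = (x + X)*(X + 12) = (X + x)*(12 + X) = (12 + X)*(X + x))
D(v(5, -2*(-1)), y)*(-95 - 145) = ((-5/2)² + 12*(-5/2) + 12*(-2*(-1)) - (-5)*(-1))*(-95 - 145) = (25/4 - 30 + 12*2 - 5/2*2)*(-240) = (25/4 - 30 + 24 - 5)*(-240) = -19/4*(-240) = 1140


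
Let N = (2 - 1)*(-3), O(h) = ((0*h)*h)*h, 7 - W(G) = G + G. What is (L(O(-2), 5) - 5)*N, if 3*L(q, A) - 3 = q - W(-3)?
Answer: 25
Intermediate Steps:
W(G) = 7 - 2*G (W(G) = 7 - (G + G) = 7 - 2*G)
O(h) = 0 (O(h) = (0*h)*h = 0*h = 0)
N = -3 (N = 1*(-3) = -3)
L(q, A) = -10/3 + q/3 (L(q, A) = 1 + (q - (7 - 2*(-3)))/3 = 1 + (q - (7 + 6))/3 = 1 + (q - 1*13)/3 = 1 + (q - 13)/3 = 1 + (-13 + q)/3 = 1 + (-13/3 + q/3) = -10/3 + q/3)
(L(O(-2), 5) - 5)*N = ((-10/3 + (⅓)*0) - 5)*(-3) = ((-10/3 + 0) - 5)*(-3) = (-10/3 - 5)*(-3) = -25/3*(-3) = 25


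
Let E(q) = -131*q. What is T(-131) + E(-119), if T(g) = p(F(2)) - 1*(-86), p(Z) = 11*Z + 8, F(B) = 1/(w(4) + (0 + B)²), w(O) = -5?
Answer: 15672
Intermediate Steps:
F(B) = 1/(-5 + B²) (F(B) = 1/(-5 + (0 + B)²) = 1/(-5 + B²))
p(Z) = 8 + 11*Z
T(g) = 83 (T(g) = (8 + 11/(-5 + 2²)) - 1*(-86) = (8 + 11/(-5 + 4)) + 86 = (8 + 11/(-1)) + 86 = (8 + 11*(-1)) + 86 = (8 - 11) + 86 = -3 + 86 = 83)
T(-131) + E(-119) = 83 - 131*(-119) = 83 + 15589 = 15672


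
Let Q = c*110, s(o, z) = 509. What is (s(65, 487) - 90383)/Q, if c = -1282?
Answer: 44937/70510 ≈ 0.63731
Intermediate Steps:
Q = -141020 (Q = -1282*110 = -141020)
(s(65, 487) - 90383)/Q = (509 - 90383)/(-141020) = -89874*(-1/141020) = 44937/70510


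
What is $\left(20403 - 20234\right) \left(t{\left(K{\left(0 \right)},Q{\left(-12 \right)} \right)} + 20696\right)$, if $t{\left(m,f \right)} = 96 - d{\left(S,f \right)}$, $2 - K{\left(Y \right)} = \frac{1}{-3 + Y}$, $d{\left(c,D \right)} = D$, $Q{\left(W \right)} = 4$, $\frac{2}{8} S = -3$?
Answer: $3513172$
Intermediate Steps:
$S = -12$ ($S = 4 \left(-3\right) = -12$)
$K{\left(Y \right)} = 2 - \frac{1}{-3 + Y}$
$t{\left(m,f \right)} = 96 - f$
$\left(20403 - 20234\right) \left(t{\left(K{\left(0 \right)},Q{\left(-12 \right)} \right)} + 20696\right) = \left(20403 - 20234\right) \left(\left(96 - 4\right) + 20696\right) = 169 \left(\left(96 - 4\right) + 20696\right) = 169 \left(92 + 20696\right) = 169 \cdot 20788 = 3513172$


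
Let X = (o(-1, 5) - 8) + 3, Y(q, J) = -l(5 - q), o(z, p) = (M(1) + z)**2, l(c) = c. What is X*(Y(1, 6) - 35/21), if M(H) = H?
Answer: 85/3 ≈ 28.333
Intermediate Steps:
o(z, p) = (1 + z)**2
Y(q, J) = -5 + q (Y(q, J) = -(5 - q) = -5 + q)
X = -5 (X = ((1 - 1)**2 - 8) + 3 = (0**2 - 8) + 3 = (0 - 8) + 3 = -8 + 3 = -5)
X*(Y(1, 6) - 35/21) = -5*((-5 + 1) - 35/21) = -5*(-4 - 35*1/21) = -5*(-4 - 5/3) = -5*(-17/3) = 85/3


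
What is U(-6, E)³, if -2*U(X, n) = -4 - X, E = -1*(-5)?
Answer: -1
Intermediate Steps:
E = 5
U(X, n) = 2 + X/2 (U(X, n) = -(-4 - X)/2 = 2 + X/2)
U(-6, E)³ = (2 + (½)*(-6))³ = (2 - 3)³ = (-1)³ = -1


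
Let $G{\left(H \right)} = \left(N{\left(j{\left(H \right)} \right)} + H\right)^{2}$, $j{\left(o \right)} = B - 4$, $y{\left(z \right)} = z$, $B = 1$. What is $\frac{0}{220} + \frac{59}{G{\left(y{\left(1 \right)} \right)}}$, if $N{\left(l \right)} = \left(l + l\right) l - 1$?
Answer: $\frac{59}{324} \approx 0.1821$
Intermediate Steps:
$j{\left(o \right)} = -3$ ($j{\left(o \right)} = 1 - 4 = -3$)
$N{\left(l \right)} = -1 + 2 l^{2}$ ($N{\left(l \right)} = 2 l l - 1 = 2 l^{2} - 1 = -1 + 2 l^{2}$)
$G{\left(H \right)} = \left(17 + H\right)^{2}$ ($G{\left(H \right)} = \left(\left(-1 + 2 \left(-3\right)^{2}\right) + H\right)^{2} = \left(\left(-1 + 2 \cdot 9\right) + H\right)^{2} = \left(\left(-1 + 18\right) + H\right)^{2} = \left(17 + H\right)^{2}$)
$\frac{0}{220} + \frac{59}{G{\left(y{\left(1 \right)} \right)}} = \frac{0}{220} + \frac{59}{\left(17 + 1\right)^{2}} = 0 \cdot \frac{1}{220} + \frac{59}{18^{2}} = 0 + \frac{59}{324} = \frac{59}{324}$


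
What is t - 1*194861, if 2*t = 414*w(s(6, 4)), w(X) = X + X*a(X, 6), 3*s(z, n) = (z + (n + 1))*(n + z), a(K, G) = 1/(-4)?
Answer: -378337/2 ≈ -1.8917e+5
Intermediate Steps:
a(K, G) = -¼
s(z, n) = (n + z)*(1 + n + z)/3 (s(z, n) = ((z + (n + 1))*(n + z))/3 = ((z + (1 + n))*(n + z))/3 = ((1 + n + z)*(n + z))/3 = ((n + z)*(1 + n + z))/3 = (n + z)*(1 + n + z)/3)
w(X) = 3*X/4 (w(X) = X + X*(-¼) = X - X/4 = 3*X/4)
t = 11385/2 (t = (414*(3*((⅓)*4 + (⅓)*6 + (⅓)*4² + (⅓)*6² + (⅔)*4*6)/4))/2 = (414*(3*(4/3 + 2 + (⅓)*16 + (⅓)*36 + 16)/4))/2 = (414*(3*(4/3 + 2 + 16/3 + 12 + 16)/4))/2 = (414*((¾)*(110/3)))/2 = (414*(55/2))/2 = (½)*11385 = 11385/2 ≈ 5692.5)
t - 1*194861 = 11385/2 - 1*194861 = 11385/2 - 194861 = -378337/2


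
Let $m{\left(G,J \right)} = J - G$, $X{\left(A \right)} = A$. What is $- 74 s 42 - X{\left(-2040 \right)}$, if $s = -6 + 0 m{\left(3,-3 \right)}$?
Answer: $20688$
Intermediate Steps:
$s = -6$ ($s = -6 + 0 \left(-3 - 3\right) = -6 + 0 \left(-6\right) = -6 + 0 = -6$)
$- 74 s 42 - X{\left(-2040 \right)} = \left(-74\right) \left(-6\right) 42 - -2040 = 444 \cdot 42 + 2040 = 18648 + 2040 = 20688$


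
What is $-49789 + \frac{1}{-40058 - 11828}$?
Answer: $- \frac{2583352055}{51886} \approx -49789.0$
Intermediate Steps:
$-49789 + \frac{1}{-40058 - 11828} = -49789 + \frac{1}{-51886} = -49789 - \frac{1}{51886} = - \frac{2583352055}{51886}$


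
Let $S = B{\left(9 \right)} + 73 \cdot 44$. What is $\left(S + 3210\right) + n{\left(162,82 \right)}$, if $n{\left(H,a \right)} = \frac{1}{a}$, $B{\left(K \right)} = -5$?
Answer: $\frac{526195}{82} \approx 6417.0$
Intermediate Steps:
$S = 3207$ ($S = -5 + 73 \cdot 44 = -5 + 3212 = 3207$)
$\left(S + 3210\right) + n{\left(162,82 \right)} = \left(3207 + 3210\right) + \frac{1}{82} = 6417 + \frac{1}{82} = \frac{526195}{82}$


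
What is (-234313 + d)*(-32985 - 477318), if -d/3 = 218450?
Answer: 453997697889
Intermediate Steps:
d = -655350 (d = -3*218450 = -655350)
(-234313 + d)*(-32985 - 477318) = (-234313 - 655350)*(-32985 - 477318) = -889663*(-510303) = 453997697889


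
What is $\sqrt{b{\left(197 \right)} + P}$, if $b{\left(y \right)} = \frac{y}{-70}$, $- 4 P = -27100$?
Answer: $\frac{\sqrt{33183710}}{70} \approx 82.293$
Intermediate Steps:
$P = 6775$ ($P = \left(- \frac{1}{4}\right) \left(-27100\right) = 6775$)
$b{\left(y \right)} = - \frac{y}{70}$ ($b{\left(y \right)} = y \left(- \frac{1}{70}\right) = - \frac{y}{70}$)
$\sqrt{b{\left(197 \right)} + P} = \sqrt{\left(- \frac{1}{70}\right) 197 + 6775} = \sqrt{- \frac{197}{70} + 6775} = \sqrt{\frac{474053}{70}} = \frac{\sqrt{33183710}}{70}$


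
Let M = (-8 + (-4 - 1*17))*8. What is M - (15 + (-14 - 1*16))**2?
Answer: -457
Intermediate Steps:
M = -232 (M = (-8 + (-4 - 17))*8 = (-8 - 21)*8 = -29*8 = -232)
M - (15 + (-14 - 1*16))**2 = -232 - (15 + (-14 - 1*16))**2 = -232 - (15 + (-14 - 16))**2 = -232 - (15 - 30)**2 = -232 - 1*(-15)**2 = -232 - 1*225 = -232 - 225 = -457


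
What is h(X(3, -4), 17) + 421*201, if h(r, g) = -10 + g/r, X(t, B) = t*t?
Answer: 761516/9 ≈ 84613.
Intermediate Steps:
X(t, B) = t**2
h(X(3, -4), 17) + 421*201 = (-10 + 17/(3**2)) + 421*201 = (-10 + 17/9) + 84621 = -73/9 + 84621 = 761516/9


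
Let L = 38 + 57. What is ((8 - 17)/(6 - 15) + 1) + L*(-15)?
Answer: -1423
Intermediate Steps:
L = 95
((8 - 17)/(6 - 15) + 1) + L*(-15) = ((8 - 17)/(6 - 15) + 1) + 95*(-15) = (-9/(-9) + 1) - 1425 = (-9*(-1/9) + 1) - 1425 = (1 + 1) - 1425 = 2 - 1425 = -1423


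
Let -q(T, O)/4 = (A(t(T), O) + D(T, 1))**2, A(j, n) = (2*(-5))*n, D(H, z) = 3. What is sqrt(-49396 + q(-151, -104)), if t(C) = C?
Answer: 2*I*sqrt(1100198) ≈ 2097.8*I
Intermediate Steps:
A(j, n) = -10*n
q(T, O) = -4*(3 - 10*O)**2 (q(T, O) = -4*(-10*O + 3)**2 = -4*(3 - 10*O)**2)
sqrt(-49396 + q(-151, -104)) = sqrt(-49396 - 4*(-3 + 10*(-104))**2) = sqrt(-49396 - 4*(-3 - 1040)**2) = sqrt(-49396 - 4*(-1043)**2) = sqrt(-49396 - 4*1087849) = sqrt(-49396 - 4351396) = sqrt(-4400792) = 2*I*sqrt(1100198)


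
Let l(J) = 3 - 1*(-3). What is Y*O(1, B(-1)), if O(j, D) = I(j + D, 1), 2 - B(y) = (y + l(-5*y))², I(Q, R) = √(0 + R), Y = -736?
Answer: -736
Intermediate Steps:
l(J) = 6 (l(J) = 3 + 3 = 6)
I(Q, R) = √R
B(y) = 2 - (6 + y)² (B(y) = 2 - (y + 6)² = 2 - (6 + y)²)
O(j, D) = 1 (O(j, D) = √1 = 1)
Y*O(1, B(-1)) = -736*1 = -736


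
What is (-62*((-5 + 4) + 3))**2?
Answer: 15376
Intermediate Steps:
(-62*((-5 + 4) + 3))**2 = (-62*(-1 + 3))**2 = (-62*2)**2 = (-124)**2 = 15376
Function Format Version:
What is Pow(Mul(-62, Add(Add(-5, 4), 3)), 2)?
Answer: 15376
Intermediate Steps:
Pow(Mul(-62, Add(Add(-5, 4), 3)), 2) = Pow(Mul(-62, Add(-1, 3)), 2) = Pow(Mul(-62, 2), 2) = Pow(-124, 2) = 15376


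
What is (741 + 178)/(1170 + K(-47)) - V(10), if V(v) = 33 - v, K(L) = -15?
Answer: -25646/1155 ≈ -22.204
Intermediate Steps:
(741 + 178)/(1170 + K(-47)) - V(10) = (741 + 178)/(1170 - 15) - (33 - 1*10) = 919/1155 - (33 - 10) = 919*(1/1155) - 1*23 = 919/1155 - 23 = -25646/1155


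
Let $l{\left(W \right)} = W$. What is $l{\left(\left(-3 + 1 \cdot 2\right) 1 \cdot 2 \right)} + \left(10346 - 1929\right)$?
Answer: $8415$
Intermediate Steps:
$l{\left(\left(-3 + 1 \cdot 2\right) 1 \cdot 2 \right)} + \left(10346 - 1929\right) = \left(-3 + 1 \cdot 2\right) 1 \cdot 2 + \left(10346 - 1929\right) = \left(-3 + 2\right) 1 \cdot 2 + \left(10346 - 1929\right) = \left(-1\right) 1 \cdot 2 + 8417 = \left(-1\right) 2 + 8417 = -2 + 8417 = 8415$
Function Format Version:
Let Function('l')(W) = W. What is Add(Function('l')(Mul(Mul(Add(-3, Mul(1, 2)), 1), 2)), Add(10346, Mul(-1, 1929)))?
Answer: 8415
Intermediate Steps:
Add(Function('l')(Mul(Mul(Add(-3, Mul(1, 2)), 1), 2)), Add(10346, Mul(-1, 1929))) = Add(Mul(Mul(Add(-3, Mul(1, 2)), 1), 2), Add(10346, Mul(-1, 1929))) = Add(Mul(Mul(Add(-3, 2), 1), 2), Add(10346, -1929)) = Add(Mul(Mul(-1, 1), 2), 8417) = Add(Mul(-1, 2), 8417) = Add(-2, 8417) = 8415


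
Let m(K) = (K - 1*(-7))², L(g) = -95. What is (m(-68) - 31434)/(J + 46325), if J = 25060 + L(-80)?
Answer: -27713/71290 ≈ -0.38874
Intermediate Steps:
m(K) = (7 + K)² (m(K) = (K + 7)² = (7 + K)²)
J = 24965 (J = 25060 - 95 = 24965)
(m(-68) - 31434)/(J + 46325) = ((7 - 68)² - 31434)/(24965 + 46325) = ((-61)² - 31434)/71290 = (3721 - 31434)*(1/71290) = -27713*1/71290 = -27713/71290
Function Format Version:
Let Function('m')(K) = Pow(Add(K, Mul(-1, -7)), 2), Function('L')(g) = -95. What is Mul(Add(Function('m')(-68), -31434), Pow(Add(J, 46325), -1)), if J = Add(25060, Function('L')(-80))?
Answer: Rational(-27713, 71290) ≈ -0.38874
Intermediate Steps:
Function('m')(K) = Pow(Add(7, K), 2) (Function('m')(K) = Pow(Add(K, 7), 2) = Pow(Add(7, K), 2))
J = 24965 (J = Add(25060, -95) = 24965)
Mul(Add(Function('m')(-68), -31434), Pow(Add(J, 46325), -1)) = Mul(Add(Pow(Add(7, -68), 2), -31434), Pow(Add(24965, 46325), -1)) = Mul(Add(Pow(-61, 2), -31434), Pow(71290, -1)) = Mul(Add(3721, -31434), Rational(1, 71290)) = Mul(-27713, Rational(1, 71290)) = Rational(-27713, 71290)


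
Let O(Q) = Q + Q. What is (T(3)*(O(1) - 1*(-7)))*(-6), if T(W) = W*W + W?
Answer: -648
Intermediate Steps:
O(Q) = 2*Q
T(W) = W + W² (T(W) = W² + W = W + W²)
(T(3)*(O(1) - 1*(-7)))*(-6) = ((3*(1 + 3))*(2*1 - 1*(-7)))*(-6) = ((3*4)*(2 + 7))*(-6) = (12*9)*(-6) = 108*(-6) = -648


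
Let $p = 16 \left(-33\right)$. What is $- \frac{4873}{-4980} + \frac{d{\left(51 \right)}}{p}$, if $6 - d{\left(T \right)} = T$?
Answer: $\frac{233087}{219120} \approx 1.0637$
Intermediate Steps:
$p = -528$
$d{\left(T \right)} = 6 - T$
$- \frac{4873}{-4980} + \frac{d{\left(51 \right)}}{p} = - \frac{4873}{-4980} + \frac{6 - 51}{-528} = \left(-4873\right) \left(- \frac{1}{4980}\right) + \left(6 - 51\right) \left(- \frac{1}{528}\right) = \frac{4873}{4980} - - \frac{15}{176} = \frac{4873}{4980} + \frac{15}{176} = \frac{233087}{219120}$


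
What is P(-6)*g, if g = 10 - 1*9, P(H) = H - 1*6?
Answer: -12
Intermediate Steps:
P(H) = -6 + H (P(H) = H - 6 = -6 + H)
g = 1 (g = 10 - 9 = 1)
P(-6)*g = (-6 - 6)*1 = -12*1 = -12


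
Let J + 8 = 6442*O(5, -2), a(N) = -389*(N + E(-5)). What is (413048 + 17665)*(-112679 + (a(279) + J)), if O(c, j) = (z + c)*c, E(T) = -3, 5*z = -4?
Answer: -36511110297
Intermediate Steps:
z = -4/5 (z = (1/5)*(-4) = -4/5 ≈ -0.80000)
O(c, j) = c*(-4/5 + c) (O(c, j) = (-4/5 + c)*c = c*(-4/5 + c))
a(N) = 1167 - 389*N (a(N) = -389*(N - 3) = -389*(-3 + N) = 1167 - 389*N)
J = 135274 (J = -8 + 6442*((1/5)*5*(-4 + 5*5)) = -8 + 6442*((1/5)*5*(-4 + 25)) = -8 + 6442*((1/5)*5*21) = -8 + 6442*21 = -8 + 135282 = 135274)
(413048 + 17665)*(-112679 + (a(279) + J)) = (413048 + 17665)*(-112679 + ((1167 - 389*279) + 135274)) = 430713*(-112679 + ((1167 - 108531) + 135274)) = 430713*(-112679 + (-107364 + 135274)) = 430713*(-112679 + 27910) = 430713*(-84769) = -36511110297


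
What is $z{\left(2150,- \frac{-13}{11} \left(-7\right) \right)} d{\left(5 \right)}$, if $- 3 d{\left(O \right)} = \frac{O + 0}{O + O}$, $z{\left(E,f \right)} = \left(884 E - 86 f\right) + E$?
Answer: $- \frac{10469038}{33} \approx -3.1724 \cdot 10^{5}$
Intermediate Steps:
$z{\left(E,f \right)} = - 86 f + 885 E$ ($z{\left(E,f \right)} = \left(- 86 f + 884 E\right) + E = - 86 f + 885 E$)
$d{\left(O \right)} = - \frac{1}{6}$ ($d{\left(O \right)} = - \frac{\left(O + 0\right) \frac{1}{O + O}}{3} = - \frac{O \frac{1}{2 O}}{3} = \left(- \frac{1}{3}\right) \frac{1}{2} = - \frac{1}{6}$)
$z{\left(2150,- \frac{-13}{11} \left(-7\right) \right)} d{\left(5 \right)} = \left(- 86 - \frac{-13}{11} \left(-7\right) + 885 \cdot 2150\right) \left(- \frac{1}{6}\right) = \left(- 86 - \frac{-13}{11} \left(-7\right) + 1902750\right) \left(- \frac{1}{6}\right) = \left(- 86 \left(-1\right) \left(- \frac{13}{11}\right) \left(-7\right) + 1902750\right) \left(- \frac{1}{6}\right) = \left(- 86 \cdot \frac{13}{11} \left(-7\right) + 1902750\right) \left(- \frac{1}{6}\right) = \left(\left(-86\right) \left(- \frac{91}{11}\right) + 1902750\right) \left(- \frac{1}{6}\right) = \left(\frac{7826}{11} + 1902750\right) \left(- \frac{1}{6}\right) = \frac{20938076}{11} \left(- \frac{1}{6}\right) = - \frac{10469038}{33}$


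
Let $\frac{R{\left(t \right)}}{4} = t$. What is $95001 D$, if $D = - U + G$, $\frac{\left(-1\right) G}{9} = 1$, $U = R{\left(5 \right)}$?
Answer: $-2755029$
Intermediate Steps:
$R{\left(t \right)} = 4 t$
$U = 20$ ($U = 4 \cdot 5 = 20$)
$G = -9$ ($G = \left(-9\right) 1 = -9$)
$D = -29$ ($D = \left(-1\right) 20 - 9 = -20 - 9 = -29$)
$95001 D = 95001 \left(-29\right) = -2755029$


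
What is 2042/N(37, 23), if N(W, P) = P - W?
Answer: -1021/7 ≈ -145.86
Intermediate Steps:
2042/N(37, 23) = 2042/(23 - 1*37) = 2042/(23 - 37) = 2042/(-14) = 2042*(-1/14) = -1021/7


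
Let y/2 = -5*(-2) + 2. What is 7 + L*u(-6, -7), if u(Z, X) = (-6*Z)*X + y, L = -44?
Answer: 10039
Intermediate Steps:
y = 24 (y = 2*(-5*(-2) + 2) = 2*(10 + 2) = 2*12 = 24)
u(Z, X) = 24 - 6*X*Z (u(Z, X) = (-6*Z)*X + 24 = -6*X*Z + 24 = 24 - 6*X*Z)
7 + L*u(-6, -7) = 7 - 44*(24 - 6*(-7)*(-6)) = 7 - 44*(24 - 252) = 7 - 44*(-228) = 7 + 10032 = 10039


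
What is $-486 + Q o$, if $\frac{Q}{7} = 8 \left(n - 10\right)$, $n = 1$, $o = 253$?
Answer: $-127998$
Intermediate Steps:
$Q = -504$ ($Q = 7 \cdot 8 \left(1 - 10\right) = 7 \cdot 8 \left(-9\right) = 7 \left(-72\right) = -504$)
$-486 + Q o = -486 - 127512 = -127998$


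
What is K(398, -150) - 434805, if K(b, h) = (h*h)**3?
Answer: 11390624565195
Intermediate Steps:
K(b, h) = h**6 (K(b, h) = (h**2)**3 = h**6)
K(398, -150) - 434805 = (-150)**6 - 434805 = 11390625000000 - 434805 = 11390624565195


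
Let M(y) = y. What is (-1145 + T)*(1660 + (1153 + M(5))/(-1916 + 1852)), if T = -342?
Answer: -78128467/32 ≈ -2.4415e+6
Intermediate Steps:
(-1145 + T)*(1660 + (1153 + M(5))/(-1916 + 1852)) = (-1145 - 342)*(1660 + (1153 + 5)/(-1916 + 1852)) = -1487*(1660 + 1158/(-64)) = -1487*(1660 + 1158*(-1/64)) = -1487*(1660 - 579/32) = -1487*52541/32 = -78128467/32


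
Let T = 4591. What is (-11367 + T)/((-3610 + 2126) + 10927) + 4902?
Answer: 6611830/1349 ≈ 4901.3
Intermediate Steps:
(-11367 + T)/((-3610 + 2126) + 10927) + 4902 = (-11367 + 4591)/((-3610 + 2126) + 10927) + 4902 = -6776/(-1484 + 10927) + 4902 = -6776/9443 + 4902 = -6776*1/9443 + 4902 = -968/1349 + 4902 = 6611830/1349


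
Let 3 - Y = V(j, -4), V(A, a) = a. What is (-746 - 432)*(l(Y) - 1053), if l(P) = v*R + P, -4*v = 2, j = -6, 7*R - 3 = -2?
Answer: 8625905/7 ≈ 1.2323e+6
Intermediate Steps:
R = ⅐ (R = 3/7 + (⅐)*(-2) = 3/7 - 2/7 = ⅐ ≈ 0.14286)
v = -½ (v = -¼*2 = -½ ≈ -0.50000)
Y = 7 (Y = 3 - 1*(-4) = 3 + 4 = 7)
l(P) = -1/14 + P (l(P) = -½*⅐ + P = -1/14 + P)
(-746 - 432)*(l(Y) - 1053) = (-746 - 432)*((-1/14 + 7) - 1053) = -1178*(97/14 - 1053) = -1178*(-14645/14) = 8625905/7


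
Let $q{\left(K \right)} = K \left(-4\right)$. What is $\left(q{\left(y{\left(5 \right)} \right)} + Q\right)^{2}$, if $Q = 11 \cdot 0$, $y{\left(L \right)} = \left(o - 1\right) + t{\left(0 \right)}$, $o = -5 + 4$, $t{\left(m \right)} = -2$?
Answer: $256$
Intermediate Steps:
$o = -1$
$y{\left(L \right)} = -4$ ($y{\left(L \right)} = \left(-1 - 1\right) - 2 = -2 - 2 = -4$)
$Q = 0$
$q{\left(K \right)} = - 4 K$
$\left(q{\left(y{\left(5 \right)} \right)} + Q\right)^{2} = \left(\left(-4\right) \left(-4\right) + 0\right)^{2} = \left(16 + 0\right)^{2} = 16^{2} = 256$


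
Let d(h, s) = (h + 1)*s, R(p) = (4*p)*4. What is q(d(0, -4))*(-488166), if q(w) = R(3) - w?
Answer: -25384632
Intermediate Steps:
R(p) = 16*p
d(h, s) = s*(1 + h) (d(h, s) = (1 + h)*s = s*(1 + h))
q(w) = 48 - w (q(w) = 16*3 - w = 48 - w)
q(d(0, -4))*(-488166) = (48 - (-4)*(1 + 0))*(-488166) = (48 - (-4))*(-488166) = (48 - 1*(-4))*(-488166) = (48 + 4)*(-488166) = 52*(-488166) = -25384632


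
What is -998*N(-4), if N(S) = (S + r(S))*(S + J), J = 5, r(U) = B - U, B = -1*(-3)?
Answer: -2994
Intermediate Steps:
B = 3
r(U) = 3 - U
N(S) = 15 + 3*S (N(S) = (S + (3 - S))*(S + 5) = 3*(5 + S) = 15 + 3*S)
-998*N(-4) = -998*(15 + 3*(-4)) = -998*(15 - 12) = -998*3 = -2994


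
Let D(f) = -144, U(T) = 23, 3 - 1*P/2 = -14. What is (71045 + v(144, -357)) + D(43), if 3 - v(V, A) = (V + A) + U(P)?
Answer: 71094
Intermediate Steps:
P = 34 (P = 6 - 2*(-14) = 6 + 28 = 34)
v(V, A) = -20 - A - V (v(V, A) = 3 - ((V + A) + 23) = 3 - ((A + V) + 23) = 3 - (23 + A + V) = 3 + (-23 - A - V) = -20 - A - V)
(71045 + v(144, -357)) + D(43) = (71045 + (-20 - 1*(-357) - 1*144)) - 144 = (71045 + (-20 + 357 - 144)) - 144 = (71045 + 193) - 144 = 71238 - 144 = 71094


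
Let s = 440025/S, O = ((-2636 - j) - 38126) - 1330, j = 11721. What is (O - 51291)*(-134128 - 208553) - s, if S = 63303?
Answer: 759997751683549/21101 ≈ 3.6017e+10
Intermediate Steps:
O = -53813 (O = ((-2636 - 1*11721) - 38126) - 1330 = ((-2636 - 11721) - 38126) - 1330 = (-14357 - 38126) - 1330 = -52483 - 1330 = -53813)
s = 146675/21101 (s = 440025/63303 = 440025*(1/63303) = 146675/21101 ≈ 6.9511)
(O - 51291)*(-134128 - 208553) - s = (-53813 - 51291)*(-134128 - 208553) - 1*146675/21101 = -105104*(-342681) - 146675/21101 = 36017143824 - 146675/21101 = 759997751683549/21101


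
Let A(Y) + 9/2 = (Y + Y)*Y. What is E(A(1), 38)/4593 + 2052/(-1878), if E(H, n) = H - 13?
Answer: -3151315/2875218 ≈ -1.0960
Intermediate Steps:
A(Y) = -9/2 + 2*Y² (A(Y) = -9/2 + (Y + Y)*Y = -9/2 + (2*Y)*Y = -9/2 + 2*Y²)
E(H, n) = -13 + H
E(A(1), 38)/4593 + 2052/(-1878) = (-13 + (-9/2 + 2*1²))/4593 + 2052/(-1878) = (-13 + (-9/2 + 2*1))*(1/4593) + 2052*(-1/1878) = (-13 + (-9/2 + 2))*(1/4593) - 342/313 = (-13 - 5/2)*(1/4593) - 342/313 = -31/2*1/4593 - 342/313 = -31/9186 - 342/313 = -3151315/2875218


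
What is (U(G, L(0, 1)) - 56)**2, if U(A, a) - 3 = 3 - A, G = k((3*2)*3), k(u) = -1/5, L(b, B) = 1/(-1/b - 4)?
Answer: 62001/25 ≈ 2480.0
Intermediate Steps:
L(b, B) = 1/(-4 - 1/b)
k(u) = -1/5 (k(u) = -1*1/5 = -1/5)
G = -1/5 ≈ -0.20000
U(A, a) = 6 - A (U(A, a) = 3 + (3 - A) = 6 - A)
(U(G, L(0, 1)) - 56)**2 = ((6 - 1*(-1/5)) - 56)**2 = ((6 + 1/5) - 56)**2 = (31/5 - 56)**2 = (-249/5)**2 = 62001/25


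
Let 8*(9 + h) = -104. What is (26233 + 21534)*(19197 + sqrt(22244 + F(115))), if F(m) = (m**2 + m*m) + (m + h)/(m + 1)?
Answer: 916983099 + 47767*sqrt(163809313)/58 ≈ 9.2752e+8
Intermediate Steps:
h = -22 (h = -9 + (1/8)*(-104) = -9 - 13 = -22)
F(m) = 2*m**2 + (-22 + m)/(1 + m) (F(m) = (m**2 + m*m) + (m - 22)/(m + 1) = (m**2 + m**2) + (-22 + m)/(1 + m) = 2*m**2 + (-22 + m)/(1 + m))
(26233 + 21534)*(19197 + sqrt(22244 + F(115))) = (26233 + 21534)*(19197 + sqrt(22244 + (-22 + 115 + 2*115**2 + 2*115**3)/(1 + 115))) = 47767*(19197 + sqrt(22244 + (-22 + 115 + 2*13225 + 2*1520875)/116)) = 47767*(19197 + sqrt(22244 + (-22 + 115 + 26450 + 3041750)/116)) = 47767*(19197 + sqrt(22244 + (1/116)*3068293)) = 47767*(19197 + sqrt(22244 + 3068293/116)) = 47767*(19197 + sqrt(5648597/116)) = 47767*(19197 + sqrt(163809313)/58) = 916983099 + 47767*sqrt(163809313)/58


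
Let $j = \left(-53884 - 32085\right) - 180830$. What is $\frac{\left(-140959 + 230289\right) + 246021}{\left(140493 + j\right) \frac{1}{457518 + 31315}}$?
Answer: $- \frac{163930635383}{126306} \approx -1.2979 \cdot 10^{6}$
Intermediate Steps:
$j = -266799$ ($j = \left(-53884 - 32085\right) - 180830 = -85969 - 180830 = -266799$)
$\frac{\left(-140959 + 230289\right) + 246021}{\left(140493 + j\right) \frac{1}{457518 + 31315}} = \frac{\left(-140959 + 230289\right) + 246021}{\left(140493 - 266799\right) \frac{1}{457518 + 31315}} = \frac{89330 + 246021}{\left(-126306\right) \frac{1}{488833}} = \frac{335351}{\left(-126306\right) \frac{1}{488833}} = \frac{335351}{- \frac{126306}{488833}} = 335351 \left(- \frac{488833}{126306}\right) = - \frac{163930635383}{126306}$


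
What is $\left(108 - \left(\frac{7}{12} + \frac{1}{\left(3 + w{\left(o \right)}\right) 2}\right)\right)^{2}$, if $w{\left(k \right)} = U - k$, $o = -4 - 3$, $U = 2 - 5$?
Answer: $\frac{81306289}{7056} \approx 11523.0$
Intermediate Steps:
$U = -3$ ($U = 2 - 5 = -3$)
$o = -7$ ($o = -4 - 3 = -7$)
$w{\left(k \right)} = -3 - k$
$\left(108 - \left(\frac{7}{12} + \frac{1}{\left(3 + w{\left(o \right)}\right) 2}\right)\right)^{2} = \left(108 - \left(\frac{7}{12} + \frac{1}{\left(3 - -4\right) 2}\right)\right)^{2} = \left(108 - \left(\frac{7}{12} + \frac{1}{\left(3 + \left(-3 + 7\right)\right) 2}\right)\right)^{2} = \left(108 - \left(\frac{7}{12} + \frac{1}{\left(3 + 4\right) 2}\right)\right)^{2} = \left(108 - \left(\frac{7}{12} + \frac{1}{7 \cdot 2}\right)\right)^{2} = \left(108 - \frac{55}{84}\right)^{2} = \left(\frac{9017}{84}\right)^{2} = \frac{81306289}{7056}$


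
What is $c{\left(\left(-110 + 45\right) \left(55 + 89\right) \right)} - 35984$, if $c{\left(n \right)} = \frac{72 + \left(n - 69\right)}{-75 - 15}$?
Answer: $- \frac{1076401}{30} \approx -35880.0$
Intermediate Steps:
$c{\left(n \right)} = - \frac{1}{30} - \frac{n}{90}$ ($c{\left(n \right)} = \frac{72 + \left(-69 + n\right)}{-90} = \left(3 + n\right) \left(- \frac{1}{90}\right) = - \frac{1}{30} - \frac{n}{90}$)
$c{\left(\left(-110 + 45\right) \left(55 + 89\right) \right)} - 35984 = \left(- \frac{1}{30} - \frac{\left(-110 + 45\right) \left(55 + 89\right)}{90}\right) - 35984 = \left(- \frac{1}{30} - \frac{\left(-65\right) 144}{90}\right) - 35984 = \left(- \frac{1}{30} - -104\right) - 35984 = \left(- \frac{1}{30} + 104\right) - 35984 = \frac{3119}{30} - 35984 = - \frac{1076401}{30}$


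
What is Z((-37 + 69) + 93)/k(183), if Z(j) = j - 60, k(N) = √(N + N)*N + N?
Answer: -13/13359 + 13*√366/13359 ≈ 0.017644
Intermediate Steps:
k(N) = N + √2*N^(3/2) (k(N) = √(2*N)*N + N = (√2*√N)*N + N = √2*N^(3/2) + N = N + √2*N^(3/2))
Z(j) = -60 + j
Z((-37 + 69) + 93)/k(183) = (-60 + ((-37 + 69) + 93))/(183 + √2*183^(3/2)) = (-60 + (32 + 93))/(183 + √2*(183*√183)) = (-60 + 125)/(183 + 183*√366) = 65/(183 + 183*√366)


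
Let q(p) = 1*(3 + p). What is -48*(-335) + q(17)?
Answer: 16100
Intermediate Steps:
q(p) = 3 + p
-48*(-335) + q(17) = -48*(-335) + (3 + 17) = 16080 + 20 = 16100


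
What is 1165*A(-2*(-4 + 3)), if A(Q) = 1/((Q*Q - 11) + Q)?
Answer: -233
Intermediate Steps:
A(Q) = 1/(-11 + Q + Q²) (A(Q) = 1/((Q² - 11) + Q) = 1/((-11 + Q²) + Q) = 1/(-11 + Q + Q²))
1165*A(-2*(-4 + 3)) = 1165/(-11 - 2*(-4 + 3) + (-2*(-4 + 3))²) = 1165/(-11 - 2*(-1) + (-2*(-1))²) = 1165/(-11 + 2 + 2²) = 1165/(-11 + 2 + 4) = 1165/(-5) = 1165*(-⅕) = -233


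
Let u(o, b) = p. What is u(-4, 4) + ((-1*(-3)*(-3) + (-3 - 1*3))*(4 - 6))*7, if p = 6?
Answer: 216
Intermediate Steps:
u(o, b) = 6
u(-4, 4) + ((-1*(-3)*(-3) + (-3 - 1*3))*(4 - 6))*7 = 6 + ((-1*(-3)*(-3) + (-3 - 1*3))*(4 - 6))*7 = 6 + ((3*(-3) + (-3 - 3))*(-2))*7 = 6 + ((-9 - 6)*(-2))*7 = 6 - 15*(-2)*7 = 6 + 30*7 = 6 + 210 = 216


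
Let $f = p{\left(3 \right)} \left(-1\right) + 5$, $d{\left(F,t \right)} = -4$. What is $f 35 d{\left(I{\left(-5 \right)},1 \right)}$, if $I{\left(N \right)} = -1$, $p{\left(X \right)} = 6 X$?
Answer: $1820$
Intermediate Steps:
$f = -13$ ($f = 6 \cdot 3 \left(-1\right) + 5 = 18 \left(-1\right) + 5 = -18 + 5 = -13$)
$f 35 d{\left(I{\left(-5 \right)},1 \right)} = \left(-13\right) 35 \left(-4\right) = \left(-455\right) \left(-4\right) = 1820$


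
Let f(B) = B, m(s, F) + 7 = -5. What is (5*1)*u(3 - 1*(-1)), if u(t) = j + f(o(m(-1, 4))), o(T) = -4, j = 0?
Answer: -20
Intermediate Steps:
m(s, F) = -12 (m(s, F) = -7 - 5 = -12)
u(t) = -4 (u(t) = 0 - 4 = -4)
(5*1)*u(3 - 1*(-1)) = (5*1)*(-4) = 5*(-4) = -20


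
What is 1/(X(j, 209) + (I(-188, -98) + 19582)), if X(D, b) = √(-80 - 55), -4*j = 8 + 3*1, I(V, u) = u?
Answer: 19484/379626391 - 3*I*√15/379626391 ≈ 5.1324e-5 - 3.0606e-8*I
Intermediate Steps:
j = -11/4 (j = -(8 + 3*1)/4 = -(8 + 3)/4 = -¼*11 = -11/4 ≈ -2.7500)
X(D, b) = 3*I*√15 (X(D, b) = √(-135) = 3*I*√15)
1/(X(j, 209) + (I(-188, -98) + 19582)) = 1/(3*I*√15 + (-98 + 19582)) = 1/(3*I*√15 + 19484) = 1/(19484 + 3*I*√15)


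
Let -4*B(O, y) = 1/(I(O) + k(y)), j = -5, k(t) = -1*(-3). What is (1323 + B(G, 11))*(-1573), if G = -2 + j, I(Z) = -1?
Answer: -16647059/8 ≈ -2.0809e+6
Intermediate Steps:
k(t) = 3
G = -7 (G = -2 - 5 = -7)
B(O, y) = -⅛ (B(O, y) = -1/(4*(-1 + 3)) = -¼/2 = -¼*½ = -⅛)
(1323 + B(G, 11))*(-1573) = (1323 - ⅛)*(-1573) = (10583/8)*(-1573) = -16647059/8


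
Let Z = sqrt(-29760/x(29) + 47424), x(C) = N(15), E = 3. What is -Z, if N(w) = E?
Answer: -8*sqrt(586) ≈ -193.66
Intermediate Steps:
N(w) = 3
x(C) = 3
Z = 8*sqrt(586) (Z = sqrt(-29760/3 + 47424) = sqrt(-29760*1/3 + 47424) = sqrt(-9920 + 47424) = sqrt(37504) = 8*sqrt(586) ≈ 193.66)
-Z = -8*sqrt(586)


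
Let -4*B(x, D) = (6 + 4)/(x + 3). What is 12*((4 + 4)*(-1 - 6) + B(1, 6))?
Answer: -1359/2 ≈ -679.50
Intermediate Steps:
B(x, D) = -5/(2*(3 + x)) (B(x, D) = -(6 + 4)/(4*(x + 3)) = -5/(2*(3 + x)))
12*((4 + 4)*(-1 - 6) + B(1, 6)) = 12*((4 + 4)*(-1 - 6) - 5/(6 + 2*1)) = 12*(8*(-7) - 5/(6 + 2)) = 12*(-56 - 5/8) = 12*(-453/8) = -1359/2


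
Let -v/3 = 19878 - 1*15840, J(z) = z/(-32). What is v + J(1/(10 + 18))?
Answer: -10854145/896 ≈ -12114.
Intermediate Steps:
J(z) = -z/32 (J(z) = z*(-1/32) = -z/32)
v = -12114 (v = -3*(19878 - 1*15840) = -3*(19878 - 15840) = -3*4038 = -12114)
v + J(1/(10 + 18)) = -12114 - 1/(32*(10 + 18)) = -12114 - 1/32/28 = -12114 - 1/32*1/28 = -12114 - 1/896 = -10854145/896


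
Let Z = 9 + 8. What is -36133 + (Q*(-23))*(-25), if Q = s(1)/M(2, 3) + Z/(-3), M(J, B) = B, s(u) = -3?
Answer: -119899/3 ≈ -39966.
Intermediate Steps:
Z = 17
Q = -20/3 (Q = -3/3 + 17/(-3) = -3*⅓ + 17*(-⅓) = -1 - 17/3 = -20/3 ≈ -6.6667)
-36133 + (Q*(-23))*(-25) = -36133 - 20/3*(-23)*(-25) = -36133 + (460/3)*(-25) = -36133 - 11500/3 = -119899/3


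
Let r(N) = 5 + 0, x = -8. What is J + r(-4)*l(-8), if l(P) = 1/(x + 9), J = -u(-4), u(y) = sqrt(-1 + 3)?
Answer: 5 - sqrt(2) ≈ 3.5858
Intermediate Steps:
r(N) = 5
u(y) = sqrt(2)
J = -sqrt(2) ≈ -1.4142
l(P) = 1 (l(P) = 1/(-8 + 9) = 1/1 = 1)
J + r(-4)*l(-8) = -sqrt(2) + 5*1 = -sqrt(2) + 5 = 5 - sqrt(2)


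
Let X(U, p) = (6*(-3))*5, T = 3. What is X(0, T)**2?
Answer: 8100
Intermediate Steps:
X(U, p) = -90 (X(U, p) = -18*5 = -90)
X(0, T)**2 = (-90)**2 = 8100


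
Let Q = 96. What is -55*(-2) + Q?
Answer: 206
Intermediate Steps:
-55*(-2) + Q = -55*(-2) + 96 = 110 + 96 = 206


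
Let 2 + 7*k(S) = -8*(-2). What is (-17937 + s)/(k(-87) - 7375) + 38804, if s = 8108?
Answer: 286111721/7373 ≈ 38805.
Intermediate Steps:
k(S) = 2 (k(S) = -2/7 + (-8*(-2))/7 = -2/7 + (⅐)*16 = -2/7 + 16/7 = 2)
(-17937 + s)/(k(-87) - 7375) + 38804 = (-17937 + 8108)/(2 - 7375) + 38804 = -9829/(-7373) + 38804 = -9829*(-1/7373) + 38804 = 9829/7373 + 38804 = 286111721/7373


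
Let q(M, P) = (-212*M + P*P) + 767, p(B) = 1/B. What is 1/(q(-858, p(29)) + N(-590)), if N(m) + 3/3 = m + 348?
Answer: 841/153415221 ≈ 5.4819e-6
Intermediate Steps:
q(M, P) = 767 + P**2 - 212*M (q(M, P) = (-212*M + P**2) + 767 = (P**2 - 212*M) + 767 = 767 + P**2 - 212*M)
N(m) = 347 + m (N(m) = -1 + (m + 348) = -1 + (348 + m) = 347 + m)
1/(q(-858, p(29)) + N(-590)) = 1/((767 + (1/29)**2 - 212*(-858)) + (347 - 590)) = 1/((767 + (1/29)**2 + 181896) - 243) = 1/((767 + 1/841 + 181896) - 243) = 1/(153619584/841 - 243) = 1/(153415221/841) = 841/153415221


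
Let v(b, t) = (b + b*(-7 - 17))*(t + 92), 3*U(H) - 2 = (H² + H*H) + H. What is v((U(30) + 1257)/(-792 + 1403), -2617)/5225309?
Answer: 25030325/736768569 ≈ 0.033973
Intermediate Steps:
U(H) = ⅔ + H/3 + 2*H²/3 (U(H) = ⅔ + ((H² + H*H) + H)/3 = ⅔ + ((H² + H²) + H)/3 = ⅔ + (2*H² + H)/3 = ⅔ + (H + 2*H²)/3 = ⅔ + (H/3 + 2*H²/3) = ⅔ + H/3 + 2*H²/3)
v(b, t) = -23*b*(92 + t) (v(b, t) = (b + b*(-24))*(92 + t) = (b - 24*b)*(92 + t) = (-23*b)*(92 + t) = -23*b*(92 + t))
v((U(30) + 1257)/(-792 + 1403), -2617)/5225309 = -23*((⅔ + (⅓)*30 + (⅔)*30²) + 1257)/(-792 + 1403)*(92 - 2617)/5225309 = -23*((⅔ + 10 + (⅔)*900) + 1257)/611*(-2525)*(1/5225309) = -23*((⅔ + 10 + 600) + 1257)*(1/611)*(-2525)*(1/5225309) = -23*(1832/3 + 1257)*(1/611)*(-2525)*(1/5225309) = -23*(5603/3)*(1/611)*(-2525)*(1/5225309) = -23*431/141*(-2525)*(1/5225309) = (25030325/141)*(1/5225309) = 25030325/736768569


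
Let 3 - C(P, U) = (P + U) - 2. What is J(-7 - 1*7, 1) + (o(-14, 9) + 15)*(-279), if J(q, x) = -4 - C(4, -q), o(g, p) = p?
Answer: -6687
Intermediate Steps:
C(P, U) = 5 - P - U (C(P, U) = 3 - ((P + U) - 2) = 3 - (-2 + P + U) = 3 + (2 - P - U) = 5 - P - U)
J(q, x) = -5 - q (J(q, x) = -4 - (5 - 1*4 - (-1)*q) = -4 - (5 - 4 + q) = -4 - (1 + q) = -4 + (-1 - q) = -5 - q)
J(-7 - 1*7, 1) + (o(-14, 9) + 15)*(-279) = (-5 - (-7 - 1*7)) + (9 + 15)*(-279) = (-5 - (-7 - 7)) + 24*(-279) = (-5 - 1*(-14)) - 6696 = (-5 + 14) - 6696 = 9 - 6696 = -6687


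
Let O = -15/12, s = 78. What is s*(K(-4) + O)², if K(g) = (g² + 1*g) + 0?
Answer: 72111/8 ≈ 9013.9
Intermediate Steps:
K(g) = g + g² (K(g) = (g² + g) + 0 = (g + g²) + 0 = g + g²)
O = -5/4 (O = -15*1/12 = -5/4 ≈ -1.2500)
s*(K(-4) + O)² = 78*(-4*(1 - 4) - 5/4)² = 78*(-4*(-3) - 5/4)² = 78*(12 - 5/4)² = 78*(43/4)² = 78*(1849/16) = 72111/8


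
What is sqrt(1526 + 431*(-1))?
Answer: sqrt(1095) ≈ 33.091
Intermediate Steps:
sqrt(1526 + 431*(-1)) = sqrt(1526 - 431) = sqrt(1095)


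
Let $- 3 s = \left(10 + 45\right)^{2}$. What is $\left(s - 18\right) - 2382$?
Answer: $- \frac{10225}{3} \approx -3408.3$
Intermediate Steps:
$s = - \frac{3025}{3}$ ($s = - \frac{\left(10 + 45\right)^{2}}{3} = - \frac{55^{2}}{3} = \left(- \frac{1}{3}\right) 3025 = - \frac{3025}{3} \approx -1008.3$)
$\left(s - 18\right) - 2382 = \left(- \frac{3025}{3} - 18\right) - 2382 = - \frac{3079}{3} - 2382 = - \frac{10225}{3}$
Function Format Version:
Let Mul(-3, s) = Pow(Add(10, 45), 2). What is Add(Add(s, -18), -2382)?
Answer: Rational(-10225, 3) ≈ -3408.3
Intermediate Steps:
s = Rational(-3025, 3) (s = Mul(Rational(-1, 3), Pow(Add(10, 45), 2)) = Mul(Rational(-1, 3), Pow(55, 2)) = Mul(Rational(-1, 3), 3025) = Rational(-3025, 3) ≈ -1008.3)
Add(Add(s, -18), -2382) = Add(Add(Rational(-3025, 3), -18), -2382) = Add(Rational(-3079, 3), -2382) = Rational(-10225, 3)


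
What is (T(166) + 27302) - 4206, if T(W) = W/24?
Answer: 277235/12 ≈ 23103.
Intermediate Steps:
T(W) = W/24 (T(W) = W*(1/24) = W/24)
(T(166) + 27302) - 4206 = ((1/24)*166 + 27302) - 4206 = (83/12 + 27302) - 4206 = 327707/12 - 4206 = 277235/12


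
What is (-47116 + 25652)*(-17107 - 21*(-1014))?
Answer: -89869768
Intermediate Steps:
(-47116 + 25652)*(-17107 - 21*(-1014)) = -21464*(-17107 + 21294) = -21464*4187 = -89869768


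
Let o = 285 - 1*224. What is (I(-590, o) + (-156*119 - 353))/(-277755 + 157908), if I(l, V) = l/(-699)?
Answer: 13222393/83773053 ≈ 0.15784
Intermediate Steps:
o = 61 (o = 285 - 224 = 61)
I(l, V) = -l/699 (I(l, V) = l*(-1/699) = -l/699)
(I(-590, o) + (-156*119 - 353))/(-277755 + 157908) = (-1/699*(-590) + (-156*119 - 353))/(-277755 + 157908) = (590/699 + (-18564 - 353))/(-119847) = (590/699 - 18917)*(-1/119847) = -13222393/699*(-1/119847) = 13222393/83773053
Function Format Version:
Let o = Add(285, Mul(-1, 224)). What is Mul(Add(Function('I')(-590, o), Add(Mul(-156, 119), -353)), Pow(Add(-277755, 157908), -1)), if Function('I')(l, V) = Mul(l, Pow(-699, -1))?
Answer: Rational(13222393, 83773053) ≈ 0.15784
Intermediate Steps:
o = 61 (o = Add(285, -224) = 61)
Function('I')(l, V) = Mul(Rational(-1, 699), l) (Function('I')(l, V) = Mul(l, Rational(-1, 699)) = Mul(Rational(-1, 699), l))
Mul(Add(Function('I')(-590, o), Add(Mul(-156, 119), -353)), Pow(Add(-277755, 157908), -1)) = Mul(Add(Mul(Rational(-1, 699), -590), Add(Mul(-156, 119), -353)), Pow(Add(-277755, 157908), -1)) = Mul(Add(Rational(590, 699), Add(-18564, -353)), Pow(-119847, -1)) = Mul(Add(Rational(590, 699), -18917), Rational(-1, 119847)) = Mul(Rational(-13222393, 699), Rational(-1, 119847)) = Rational(13222393, 83773053)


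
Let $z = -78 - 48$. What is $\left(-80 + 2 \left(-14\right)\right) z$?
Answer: $13608$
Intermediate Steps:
$z = -126$
$\left(-80 + 2 \left(-14\right)\right) z = \left(-80 + 2 \left(-14\right)\right) \left(-126\right) = \left(-80 - 28\right) \left(-126\right) = \left(-108\right) \left(-126\right) = 13608$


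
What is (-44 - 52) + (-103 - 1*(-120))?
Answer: -79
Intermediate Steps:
(-44 - 52) + (-103 - 1*(-120)) = -96 + (-103 + 120) = -96 + 17 = -79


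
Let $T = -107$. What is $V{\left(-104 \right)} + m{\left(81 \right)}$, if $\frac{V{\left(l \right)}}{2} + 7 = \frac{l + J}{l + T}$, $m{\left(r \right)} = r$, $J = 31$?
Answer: $\frac{14283}{211} \approx 67.692$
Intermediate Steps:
$V{\left(l \right)} = -14 + \frac{2 \left(31 + l\right)}{-107 + l}$ ($V{\left(l \right)} = -14 + 2 \frac{l + 31}{l - 107} = -14 + 2 \frac{31 + l}{-107 + l} = -14 + \frac{2 \left(31 + l\right)}{-107 + l}$)
$V{\left(-104 \right)} + m{\left(81 \right)} = \frac{12 \left(130 - -104\right)}{-107 - 104} + 81 = \frac{12 \left(130 + 104\right)}{-211} + 81 = 12 \left(- \frac{1}{211}\right) 234 + 81 = - \frac{2808}{211} + 81 = \frac{14283}{211}$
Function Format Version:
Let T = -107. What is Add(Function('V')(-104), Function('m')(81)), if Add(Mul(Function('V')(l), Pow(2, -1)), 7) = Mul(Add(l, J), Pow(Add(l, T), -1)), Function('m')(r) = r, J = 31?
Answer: Rational(14283, 211) ≈ 67.692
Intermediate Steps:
Function('V')(l) = Add(-14, Mul(2, Pow(Add(-107, l), -1), Add(31, l))) (Function('V')(l) = Add(-14, Mul(2, Mul(Add(l, 31), Pow(Add(l, -107), -1)))) = Add(-14, Mul(2, Mul(Add(31, l), Pow(Add(-107, l), -1)))) = Add(-14, Mul(2, Mul(Pow(Add(-107, l), -1), Add(31, l)))) = Add(-14, Mul(2, Pow(Add(-107, l), -1), Add(31, l))))
Add(Function('V')(-104), Function('m')(81)) = Add(Mul(12, Pow(Add(-107, -104), -1), Add(130, Mul(-1, -104))), 81) = Add(Mul(12, Pow(-211, -1), Add(130, 104)), 81) = Add(Mul(12, Rational(-1, 211), 234), 81) = Add(Rational(-2808, 211), 81) = Rational(14283, 211)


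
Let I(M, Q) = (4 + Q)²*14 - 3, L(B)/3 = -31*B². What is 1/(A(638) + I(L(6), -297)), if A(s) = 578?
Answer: 1/1202461 ≈ 8.3163e-7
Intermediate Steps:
L(B) = -93*B² (L(B) = 3*(-31*B²) = -93*B²)
I(M, Q) = -3 + 14*(4 + Q)² (I(M, Q) = 14*(4 + Q)² - 3 = -3 + 14*(4 + Q)²)
1/(A(638) + I(L(6), -297)) = 1/(578 + (-3 + 14*(4 - 297)²)) = 1/(578 + (-3 + 14*(-293)²)) = 1/(578 + (-3 + 14*85849)) = 1/(578 + (-3 + 1201886)) = 1/(578 + 1201883) = 1/1202461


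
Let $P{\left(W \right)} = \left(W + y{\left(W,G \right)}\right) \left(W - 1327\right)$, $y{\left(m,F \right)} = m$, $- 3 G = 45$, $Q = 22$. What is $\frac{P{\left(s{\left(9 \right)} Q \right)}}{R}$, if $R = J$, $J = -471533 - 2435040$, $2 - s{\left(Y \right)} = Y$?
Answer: $- \frac{456148}{2906573} \approx -0.15694$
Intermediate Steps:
$s{\left(Y \right)} = 2 - Y$
$G = -15$ ($G = \left(- \frac{1}{3}\right) 45 = -15$)
$J = -2906573$ ($J = -471533 - 2435040 = -2906573$)
$R = -2906573$
$P{\left(W \right)} = 2 W \left(-1327 + W\right)$ ($P{\left(W \right)} = \left(W + W\right) \left(W - 1327\right) = 2 W \left(-1327 + W\right)$)
$\frac{P{\left(s{\left(9 \right)} Q \right)}}{R} = \frac{2 \left(2 - 9\right) 22 \left(-1327 + \left(2 - 9\right) 22\right)}{-2906573} = 2 \left(2 - 9\right) 22 \left(-1327 + \left(2 - 9\right) 22\right) \left(- \frac{1}{2906573}\right) = 2 \left(\left(-7\right) 22\right) \left(-1327 - 154\right) \left(- \frac{1}{2906573}\right) = 2 \left(-154\right) \left(-1327 - 154\right) \left(- \frac{1}{2906573}\right) = 2 \left(-154\right) \left(-1481\right) \left(- \frac{1}{2906573}\right) = 456148 \left(- \frac{1}{2906573}\right) = - \frac{456148}{2906573}$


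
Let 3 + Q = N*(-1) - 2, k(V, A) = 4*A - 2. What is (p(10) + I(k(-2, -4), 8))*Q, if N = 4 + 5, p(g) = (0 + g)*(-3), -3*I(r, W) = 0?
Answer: 420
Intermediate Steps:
k(V, A) = -2 + 4*A
I(r, W) = 0 (I(r, W) = -⅓*0 = 0)
p(g) = -3*g (p(g) = g*(-3) = -3*g)
N = 9
Q = -14 (Q = -3 + (9*(-1) - 2) = -3 + (-9 - 2) = -3 - 11 = -14)
(p(10) + I(k(-2, -4), 8))*Q = (-3*10 + 0)*(-14) = (-30 + 0)*(-14) = -30*(-14) = 420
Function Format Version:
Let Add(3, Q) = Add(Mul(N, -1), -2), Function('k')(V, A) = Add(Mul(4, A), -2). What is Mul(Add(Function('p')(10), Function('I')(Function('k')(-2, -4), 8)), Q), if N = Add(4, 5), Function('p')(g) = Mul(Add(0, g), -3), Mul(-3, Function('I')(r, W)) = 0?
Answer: 420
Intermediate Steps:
Function('k')(V, A) = Add(-2, Mul(4, A))
Function('I')(r, W) = 0 (Function('I')(r, W) = Mul(Rational(-1, 3), 0) = 0)
Function('p')(g) = Mul(-3, g) (Function('p')(g) = Mul(g, -3) = Mul(-3, g))
N = 9
Q = -14 (Q = Add(-3, Add(Mul(9, -1), -2)) = Add(-3, Add(-9, -2)) = Add(-3, -11) = -14)
Mul(Add(Function('p')(10), Function('I')(Function('k')(-2, -4), 8)), Q) = Mul(Add(Mul(-3, 10), 0), -14) = Mul(Add(-30, 0), -14) = Mul(-30, -14) = 420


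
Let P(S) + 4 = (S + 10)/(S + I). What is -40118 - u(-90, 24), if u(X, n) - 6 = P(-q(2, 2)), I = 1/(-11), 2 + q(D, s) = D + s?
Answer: -922672/23 ≈ -40116.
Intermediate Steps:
q(D, s) = -2 + D + s (q(D, s) = -2 + (D + s) = -2 + D + s)
I = -1/11 ≈ -0.090909
P(S) = -4 + (10 + S)/(-1/11 + S) (P(S) = -4 + (S + 10)/(S - 1/11) = -4 + (10 + S)/(-1/11 + S))
u(X, n) = -42/23 (u(X, n) = 6 + 3*(38 - (-11)*(-2 + 2 + 2))/(-1 + 11*(-(-2 + 2 + 2))) = 6 + 3*(38 - (-11)*2)/(-1 + 11*(-1*2)) = 6 + 3*(38 - 11*(-2))/(-1 + 11*(-2)) = 6 + 3*(38 + 22)/(-1 - 22) = 6 + 3*60/(-23) = 6 + 3*(-1/23)*60 = 6 - 180/23 = -42/23)
-40118 - u(-90, 24) = -40118 - 1*(-42/23) = -40118 + 42/23 = -922672/23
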